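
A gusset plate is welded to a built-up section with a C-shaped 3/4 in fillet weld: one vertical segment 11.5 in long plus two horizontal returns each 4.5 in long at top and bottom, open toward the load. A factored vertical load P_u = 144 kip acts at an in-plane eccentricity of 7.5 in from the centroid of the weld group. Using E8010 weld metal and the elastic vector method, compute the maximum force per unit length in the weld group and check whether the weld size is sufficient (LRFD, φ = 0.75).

E80XX → F_EXX = 80 ksi.
Total weld length L_w = 20.5 in. Treat welds as unit-width lines.
Centroid: x̄ = 2×4.5×2.25 / 20.5 = 0.9878 in from the vertical weld.
Polar moment about centroid: J = I_x + I_y = [11.5³/12 + 2×4.5×5.75²] + [11.5×0.9878² + 2(4.5³/12 + 4.5×1.262²)] = 465 in³.
Direct shear f_v = P/L_w = 144 / 20.5 = 7.024 kip/in (vertical).
Torsion M = P·e = 144 × 7.5 = 1080 kip·in.
Critical point at (x, y) = (3.512, 5.75) from centroid. f_tx = M·y/J = 13.35 kip/in; f_ty = M·x/J = 8.156 kip/in.
Resultant f_max = √[f_tx² + (f_v + f_ty)²] = √[13.35² + (7.024 + 8.156)²] = 20.22 kip/in.
Capacity per unit length: φr_n = 0.75 × 0.6 × 80 × (0.707 × 0.75) = 19.09 kip/in.
20.22 > 19.09 → NOT adequate.

f_max ≈ 20.2 kip/in; NOT adequate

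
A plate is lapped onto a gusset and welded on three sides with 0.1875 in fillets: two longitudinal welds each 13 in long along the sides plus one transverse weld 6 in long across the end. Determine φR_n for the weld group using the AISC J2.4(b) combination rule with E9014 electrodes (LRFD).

φR_n ≈ 172 kip

E90XX → F_EXX = 90 ksi.
t_e = 0.707 × 0.1875 = 0.1326 in.
R_nwl = 0.6 × 90 × 0.1326 × 26 = 186.1 kip (longitudinal, 2 welds).
R_nwt = 0.6 × 90 × 0.1326 × 6 = 42.95 kip (transverse, base value).
(i) R_nwl + R_nwt = 229.1 kip; (ii) 0.85 R_nwl + 1.5 R_nwt = 222.6 kip.
R_n = max = 229.1 kip [governs: (i)]; φR_n = 171.8 kip.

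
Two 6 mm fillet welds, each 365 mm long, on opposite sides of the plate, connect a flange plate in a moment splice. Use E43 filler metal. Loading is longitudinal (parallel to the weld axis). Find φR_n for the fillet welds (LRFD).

φR_n ≈ 599 kN

E43XX → F_EXX = 430 MPa.
Effective throat t_e = 0.707 × 6 = 4.242 mm.
Total length L = 730 mm; A_we = 4.242 × 730 = 3097 mm².
F_nw = 0.6 F_EXX = 0.6 × 430 = 258 MPa.
φR_n = 0.75 × 258 × 3097 × 10⁻³ = 599.2 kN.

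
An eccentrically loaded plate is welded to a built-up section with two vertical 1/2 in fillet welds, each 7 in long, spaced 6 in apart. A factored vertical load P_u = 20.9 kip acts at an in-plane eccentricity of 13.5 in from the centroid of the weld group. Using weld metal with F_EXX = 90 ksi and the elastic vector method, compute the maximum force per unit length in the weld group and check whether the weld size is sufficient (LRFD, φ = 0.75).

f_max ≈ 8.15 kip/in; adequate

Total weld length L_w = 14 in. Treat welds as unit-width lines.
Polar moment about centroid: J = 2[d³/12 + d(b/2)²] = 2[7³/12 + 7×3²] = 183.2 in³.
Direct shear f_v = P/L_w = 20.9 / 14 = 1.493 kip/in (vertical).
Torsion M = P·e = 20.9 × 13.5 = 282.15 kip·in.
Critical point at (x, y) = (3, 3.5) from centroid. f_tx = M·y/J = 5.391 kip/in; f_ty = M·x/J = 4.621 kip/in.
Resultant f_max = √[f_tx² + (f_v + f_ty)²] = √[5.391² + (1.493 + 4.621)²] = 8.152 kip/in.
Capacity per unit length: φr_n = 0.75 × 0.6 × 90 × (0.707 × 0.5) = 14.32 kip/in.
8.152 ≤ 14.32 → adequate.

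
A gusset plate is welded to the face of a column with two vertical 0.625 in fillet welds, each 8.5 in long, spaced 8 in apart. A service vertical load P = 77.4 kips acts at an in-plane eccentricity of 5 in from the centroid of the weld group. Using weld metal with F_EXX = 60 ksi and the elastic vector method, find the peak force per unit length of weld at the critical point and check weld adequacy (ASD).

Total weld length L_w = 17 in. Treat welds as unit-width lines.
Polar moment about centroid: J = 2[d³/12 + d(b/2)²] = 2[8.5³/12 + 8.5×4²] = 374.4 in³.
Direct shear f_v = P/L_w = 77.4 / 17 = 4.553 kip/in (vertical).
Torsion M = P·e = 77.4 × 5 = 387 kip·in.
Critical point at (x, y) = (4, 4.25) from centroid. f_tx = M·y/J = 4.394 kip/in; f_ty = M·x/J = 4.135 kip/in.
Resultant f_max = √[f_tx² + (f_v + f_ty)²] = √[4.394² + (4.553 + 4.135)²] = 9.736 kip/in.
Capacity per unit length: r_n/Ω = (1/2.0) × 0.6 × 60 × (0.707 × 0.625) = 7.954 kip/in.
9.736 > 7.954 → NOT adequate.

f_max ≈ 9.74 kip/in; NOT adequate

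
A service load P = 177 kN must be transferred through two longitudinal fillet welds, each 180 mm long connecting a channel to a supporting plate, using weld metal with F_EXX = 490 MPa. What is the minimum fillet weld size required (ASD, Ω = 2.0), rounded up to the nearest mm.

Total weld length L = 360 mm.
Required throat t_e = P × Ω / (0.6 F_EXX × L) = 177 × 2.0 / (0.6 × 490 × 360 × 10⁻³) = 3.345 mm.
Required leg w = t_e / 0.707 = 4.731 mm → use 5 mm.

w = 5 mm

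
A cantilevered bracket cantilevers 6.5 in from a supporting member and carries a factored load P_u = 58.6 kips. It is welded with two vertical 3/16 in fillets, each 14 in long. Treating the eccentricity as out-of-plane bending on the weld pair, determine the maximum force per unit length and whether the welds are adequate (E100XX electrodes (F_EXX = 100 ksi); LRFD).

L_w = 2 × 14 = 28 in; section modulus (unit throat) S = 2 × L²/6 = 65.33 in².
Direct shear f_v = P/L_w = 58.6/28 = 2.093 kip/in.
Moment M = P × e = 58.6 × 6.5 = 380.9 kip·in; bending f_b = M/S = 5.83 kip/in.
f_max = √(f_v² + f_b²) = √(2.093² + 5.83²) = 6.194 kip/in.
φr_n = 0.75 × 0.6 × 100 × (0.707 × 0.1875) = 5.965 kip/in → NOT adequate.

f_max ≈ 6.19 kip/in; NOT adequate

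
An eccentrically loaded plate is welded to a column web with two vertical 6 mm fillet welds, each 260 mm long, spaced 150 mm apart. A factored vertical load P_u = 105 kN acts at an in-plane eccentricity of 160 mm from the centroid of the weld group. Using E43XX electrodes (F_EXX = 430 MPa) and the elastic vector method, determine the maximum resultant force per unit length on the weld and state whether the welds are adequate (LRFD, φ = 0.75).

f_max ≈ 560 N/mm; adequate

Total weld length L_w = 520 mm. Treat welds as unit-width lines.
Polar moment about centroid: J = 2[d³/12 + d(b/2)²] = 2[260³/12 + 260×75²] = 5854000 mm³.
Direct shear f_v = P/L_w = 105×10³ / 520 = 201.9 N/mm (vertical).
Torsion M = P·e = 105×10³ × 160 = 16800000 N·mm.
Critical point at (x, y) = (75, 130) from centroid. f_tx = M·y/J = 373.1 N/mm; f_ty = M·x/J = 215.2 N/mm.
Resultant f_max = √[f_tx² + (f_v + f_ty)²] = √[373.1² + (201.9 + 215.2)²] = 559.6 N/mm.
Capacity per unit length: φr_n = 0.75 × 0.6 × 430 × (0.707 × 6) = 820.8 N/mm.
559.6 ≤ 820.8 → adequate.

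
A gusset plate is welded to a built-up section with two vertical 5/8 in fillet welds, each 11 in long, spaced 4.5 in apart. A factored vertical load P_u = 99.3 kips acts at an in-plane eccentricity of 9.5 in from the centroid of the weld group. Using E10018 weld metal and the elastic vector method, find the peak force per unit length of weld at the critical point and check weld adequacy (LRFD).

f_max ≈ 19 kip/in; adequate

E100XX → F_EXX = 100 ksi.
Total weld length L_w = 22 in. Treat welds as unit-width lines.
Polar moment about centroid: J = 2[d³/12 + d(b/2)²] = 2[11³/12 + 11×2.25²] = 333.2 in³.
Direct shear f_v = P/L_w = 99.3 / 22 = 4.514 kip/in (vertical).
Torsion M = P·e = 99.3 × 9.5 = 943.35 kip·in.
Critical point at (x, y) = (2.25, 5.5) from centroid. f_tx = M·y/J = 15.57 kip/in; f_ty = M·x/J = 6.37 kip/in.
Resultant f_max = √[f_tx² + (f_v + f_ty)²] = √[15.57² + (4.514 + 6.37)²] = 19 kip/in.
Capacity per unit length: φr_n = 0.75 × 0.6 × 100 × (0.707 × 0.625) = 19.88 kip/in.
19 ≤ 19.88 → adequate.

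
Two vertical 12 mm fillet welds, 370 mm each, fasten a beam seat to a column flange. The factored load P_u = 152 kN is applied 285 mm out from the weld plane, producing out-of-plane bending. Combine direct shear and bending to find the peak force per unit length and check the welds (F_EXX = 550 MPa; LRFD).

f_max ≈ 971 N/mm; adequate

L_w = 2 × 370 = 740 mm; section modulus (unit throat) S = 2 × L²/6 = 45630 mm².
Direct shear f_v = P/L_w = 152×10³/740 = 205.4 N/mm.
Moment M = P × e = 152×10³ × 285 = 43320000 N·mm; bending f_b = M/S = 949.3 N/mm.
f_max = √(f_v² + f_b²) = √(205.4² + 949.3²) = 971.3 N/mm.
φr_n = 0.75 × 0.6 × 550 × (0.707 × 12) = 2100 N/mm → adequate.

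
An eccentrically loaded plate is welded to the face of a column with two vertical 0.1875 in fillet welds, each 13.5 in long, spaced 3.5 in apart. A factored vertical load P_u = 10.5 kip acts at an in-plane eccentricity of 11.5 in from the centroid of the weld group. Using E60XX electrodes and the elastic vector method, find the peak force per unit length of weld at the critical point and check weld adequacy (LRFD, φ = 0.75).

E60XX → F_EXX = 60 ksi.
Total weld length L_w = 27 in. Treat welds as unit-width lines.
Polar moment about centroid: J = 2[d³/12 + d(b/2)²] = 2[13.5³/12 + 13.5×1.75²] = 492.8 in³.
Direct shear f_v = P/L_w = 10.5 / 27 = 0.3889 kip/in (vertical).
Torsion M = P·e = 10.5 × 11.5 = 120.75 kip·in.
Critical point at (x, y) = (1.75, 6.75) from centroid. f_tx = M·y/J = 1.654 kip/in; f_ty = M·x/J = 0.4288 kip/in.
Resultant f_max = √[f_tx² + (f_v + f_ty)²] = √[1.654² + (0.3889 + 0.4288)²] = 1.845 kip/in.
Capacity per unit length: φr_n = 0.75 × 0.6 × 60 × (0.707 × 0.1875) = 3.579 kip/in.
1.845 ≤ 3.579 → adequate.

f_max ≈ 1.85 kip/in; adequate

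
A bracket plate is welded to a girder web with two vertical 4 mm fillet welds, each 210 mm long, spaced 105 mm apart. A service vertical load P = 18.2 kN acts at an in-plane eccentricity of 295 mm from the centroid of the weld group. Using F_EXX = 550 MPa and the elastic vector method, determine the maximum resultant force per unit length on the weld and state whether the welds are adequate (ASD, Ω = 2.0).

Total weld length L_w = 420 mm. Treat welds as unit-width lines.
Polar moment about centroid: J = 2[d³/12 + d(b/2)²] = 2[210³/12 + 210×52.5²] = 2701000 mm³.
Direct shear f_v = P/L_w = 18.2×10³ / 420 = 43.33 N/mm (vertical).
Torsion M = P·e = 18.2×10³ × 295 = 5369000 N·mm.
Critical point at (x, y) = (52.5, 105) from centroid. f_tx = M·y/J = 208.7 N/mm; f_ty = M·x/J = 104.4 N/mm.
Resultant f_max = √[f_tx² + (f_v + f_ty)²] = √[208.7² + (43.33 + 104.4)²] = 255.7 N/mm.
Capacity per unit length: r_n/Ω = (1/2.0) × 0.6 × 550 × (0.707 × 4) = 466.6 N/mm.
255.7 ≤ 466.6 → adequate.

f_max ≈ 256 N/mm; adequate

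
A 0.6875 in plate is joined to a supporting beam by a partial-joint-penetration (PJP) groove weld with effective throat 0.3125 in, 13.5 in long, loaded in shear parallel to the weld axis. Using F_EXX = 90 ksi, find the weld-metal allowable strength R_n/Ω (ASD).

R_n/Ω ≈ 114 kip

Effective throat (given) t_e = 0.3125 in.
A_we = 0.3125 × 13.5 = 4.219 in².
F_nw = 0.6 F_EXX = 54 ksi.
R_n/Ω = (54 × 4.219) / 2.0 = 113.9 kip.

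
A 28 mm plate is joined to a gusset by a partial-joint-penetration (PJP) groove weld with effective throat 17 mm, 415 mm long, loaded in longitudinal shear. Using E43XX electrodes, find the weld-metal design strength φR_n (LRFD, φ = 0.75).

φR_n ≈ 1370 kN

E43XX → F_EXX = 430 MPa.
Effective throat (given) t_e = 17 mm.
A_we = 17 × 415 = 7055 mm².
F_nw = 0.6 F_EXX = 258 MPa.
φR_n = 0.75 × 258 × 7055 × 10⁻³ = 1365 kN.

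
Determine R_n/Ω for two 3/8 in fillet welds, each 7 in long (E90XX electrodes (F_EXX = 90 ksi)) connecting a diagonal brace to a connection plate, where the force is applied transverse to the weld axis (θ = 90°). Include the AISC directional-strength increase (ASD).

R_n/Ω ≈ 150 kip

t_e = 0.707 × 0.375 = 0.2651 in; A_we = 0.2651 × 14 = 3.712 in².
Directional factor: 1.0 + 0.5 sin^1.5(90°) = 1.5.
F_nw = 0.6 × 90 × 1.5 = 81 ksi.
R_n/Ω = (81 × 3.712) / 2.0 = 150.3 kip.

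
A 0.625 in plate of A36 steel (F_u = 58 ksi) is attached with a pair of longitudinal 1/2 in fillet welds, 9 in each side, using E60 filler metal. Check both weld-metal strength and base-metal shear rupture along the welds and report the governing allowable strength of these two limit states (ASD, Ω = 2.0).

E60XX → F_EXX = 60 ksi.
t_e = 0.707 × 0.5 = 0.3535 in; L = 18 in.
Weld metal: R_n/Ω = (1/2.0) × 0.6 × 60 × 0.3535 × 18 = 114.5 kips.
Base metal (shear rupture): R_n/Ω = (1/2.0) × 0.6 × 58 × 0.625 × 18 = 195.8 kips.
Governing: weld metal.

R_n/Ω ≈ 115 kips (weld metal governs)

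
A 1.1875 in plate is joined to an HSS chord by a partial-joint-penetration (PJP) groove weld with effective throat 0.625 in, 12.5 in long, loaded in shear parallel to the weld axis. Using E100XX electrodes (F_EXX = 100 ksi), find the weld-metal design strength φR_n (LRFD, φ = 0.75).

φR_n ≈ 352 kip

Effective throat (given) t_e = 0.625 in.
A_we = 0.625 × 12.5 = 7.812 in².
F_nw = 0.6 F_EXX = 60 ksi.
φR_n = 0.75 × 60 × 7.812 = 351.6 kip.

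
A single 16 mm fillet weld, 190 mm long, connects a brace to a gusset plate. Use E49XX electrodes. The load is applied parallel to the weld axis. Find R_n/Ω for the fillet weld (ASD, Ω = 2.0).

E49XX → F_EXX = 490 MPa.
Effective throat t_e = 0.707 × 16 = 11.31 mm.
Total length L = 190 mm; A_we = 11.31 × 190 = 2149 mm².
F_nw = 0.6 F_EXX = 0.6 × 490 = 294 MPa.
R_n = 294 × 2149 × 10⁻³ = 631.9 kN; R_n/Ω = 631.9/2.0 = 315.9 kN.

R_n/Ω ≈ 316 kN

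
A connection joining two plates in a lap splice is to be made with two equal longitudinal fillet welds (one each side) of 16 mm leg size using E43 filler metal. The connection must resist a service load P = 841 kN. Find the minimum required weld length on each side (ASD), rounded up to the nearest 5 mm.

L = 290 mm on each side

E43XX → F_EXX = 430 MPa.
Throat t_e = 0.707 × 16 = 11.31 mm.
r_n/Ω = (0.6 × 430 × 11.31) / 2.0 = 1459 N/mm = 1.459 kN/mm.
L_req = P / (r_n/Ω) = 841 / 1.459 = 576.3 mm total.
Per side: 576.3 / 2 = 288.2 mm.
Round up → use L = 290 mm on each side.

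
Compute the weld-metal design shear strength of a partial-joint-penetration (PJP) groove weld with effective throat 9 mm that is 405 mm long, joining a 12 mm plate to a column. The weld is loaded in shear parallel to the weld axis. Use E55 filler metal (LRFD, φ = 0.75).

E55XX → F_EXX = 550 MPa.
Effective throat (given) t_e = 9 mm.
A_we = 9 × 405 = 3645 mm².
F_nw = 0.6 F_EXX = 330 MPa.
φR_n = 0.75 × 330 × 3645 × 10⁻³ = 902.1 kN.

φR_n ≈ 902 kN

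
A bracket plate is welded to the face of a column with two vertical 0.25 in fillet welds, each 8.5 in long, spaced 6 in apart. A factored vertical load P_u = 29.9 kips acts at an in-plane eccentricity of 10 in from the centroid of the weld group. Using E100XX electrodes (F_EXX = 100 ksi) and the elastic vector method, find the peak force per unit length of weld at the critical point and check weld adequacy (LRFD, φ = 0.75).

Total weld length L_w = 17 in. Treat welds as unit-width lines.
Polar moment about centroid: J = 2[d³/12 + d(b/2)²] = 2[8.5³/12 + 8.5×3²] = 255.4 in³.
Direct shear f_v = P/L_w = 29.9 / 17 = 1.759 kip/in (vertical).
Torsion M = P·e = 29.9 × 10 = 299 kip·in.
Critical point at (x, y) = (3, 4.25) from centroid. f_tx = M·y/J = 4.976 kip/in; f_ty = M·x/J = 3.513 kip/in.
Resultant f_max = √[f_tx² + (f_v + f_ty)²] = √[4.976² + (1.759 + 3.513)²] = 7.249 kip/in.
Capacity per unit length: φr_n = 0.75 × 0.6 × 100 × (0.707 × 0.25) = 7.954 kip/in.
7.249 ≤ 7.954 → adequate.

f_max ≈ 7.25 kip/in; adequate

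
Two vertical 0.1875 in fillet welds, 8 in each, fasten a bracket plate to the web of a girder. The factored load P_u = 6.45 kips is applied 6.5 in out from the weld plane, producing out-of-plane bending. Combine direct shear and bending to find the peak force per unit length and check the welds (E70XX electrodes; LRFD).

E70XX → F_EXX = 70 ksi.
L_w = 2 × 8 = 16 in; section modulus (unit throat) S = 2 × L²/6 = 21.33 in².
Direct shear f_v = P/L_w = 6.45/16 = 0.4031 kip/in.
Moment M = P × e = 6.45 × 6.5 = 41.925 kip·in; bending f_b = M/S = 1.965 kip/in.
f_max = √(f_v² + f_b²) = √(0.4031² + 1.965²) = 2.006 kip/in.
φr_n = 0.75 × 0.6 × 70 × (0.707 × 0.1875) = 4.176 kip/in → adequate.

f_max ≈ 2.01 kip/in; adequate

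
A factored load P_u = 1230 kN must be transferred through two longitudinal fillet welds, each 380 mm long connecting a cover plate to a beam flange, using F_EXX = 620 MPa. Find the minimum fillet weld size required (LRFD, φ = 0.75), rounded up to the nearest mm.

w = 9 mm

Total weld length L = 760 mm.
Required throat t_e = P_u / (φ × 0.6 F_EXX × L) = 1230 / (0.75 × 0.6 × 620 × 760 × 10⁻³) = 5.801 mm.
Required leg w = t_e / 0.707 = 8.205 mm → use 9 mm.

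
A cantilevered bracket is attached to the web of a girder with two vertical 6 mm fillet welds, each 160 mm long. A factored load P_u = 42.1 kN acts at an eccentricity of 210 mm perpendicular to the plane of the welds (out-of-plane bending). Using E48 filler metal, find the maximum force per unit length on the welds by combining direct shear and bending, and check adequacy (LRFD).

f_max ≈ 1040 N/mm; NOT adequate

E48XX → F_EXX = 480 MPa.
L_w = 2 × 160 = 320 mm; section modulus (unit throat) S = 2 × L²/6 = 8533 mm².
Direct shear f_v = P/L_w = 42.1×10³/320 = 131.6 N/mm.
Moment M = P × e = 42.1×10³ × 210 = 8841000 N·mm; bending f_b = M/S = 1036 N/mm.
f_max = √(f_v² + f_b²) = √(131.6² + 1036²) = 1044 N/mm.
φr_n = 0.75 × 0.6 × 480 × (0.707 × 6) = 916.3 N/mm → NOT adequate.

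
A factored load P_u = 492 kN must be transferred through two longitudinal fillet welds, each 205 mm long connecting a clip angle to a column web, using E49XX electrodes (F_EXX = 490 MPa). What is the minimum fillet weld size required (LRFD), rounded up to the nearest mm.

Total weld length L = 410 mm.
Required throat t_e = P_u / (φ × 0.6 F_EXX × L) = 492 / (0.75 × 0.6 × 490 × 410 × 10⁻³) = 5.442 mm.
Required leg w = t_e / 0.707 = 7.698 mm → use 8 mm.

w = 8 mm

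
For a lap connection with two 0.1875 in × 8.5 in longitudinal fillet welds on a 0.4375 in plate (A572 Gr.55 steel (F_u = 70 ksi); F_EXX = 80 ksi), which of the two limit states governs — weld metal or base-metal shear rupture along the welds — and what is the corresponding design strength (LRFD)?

t_e = 0.707 × 0.1875 = 0.1326 in; L = 17 in.
Weld metal: φR_n = 0.75 × 0.6 × 80 × 0.1326 × 17 = 81.13 kips.
Base metal (shear rupture): φR_n = 0.75 × 0.6 × 70 × 0.4375 × 17 = 234.3 kips.
Governing: weld metal.

φR_n ≈ 81.1 kips (weld metal governs)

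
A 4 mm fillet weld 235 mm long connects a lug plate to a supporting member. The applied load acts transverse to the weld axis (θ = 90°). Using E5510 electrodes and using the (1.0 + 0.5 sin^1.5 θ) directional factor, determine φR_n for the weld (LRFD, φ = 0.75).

E55XX → F_EXX = 550 MPa.
t_e = 0.707 × 4 = 2.828 mm; A_we = 2.828 × 235 = 664.6 mm².
Directional factor: 1.0 + 0.5 sin^1.5(90°) = 1.5.
F_nw = 0.6 × 550 × 1.5 = 495 MPa.
φR_n = 0.75 × 495 × 664.6 × 10⁻³ = 246.7 kN.

φR_n ≈ 247 kN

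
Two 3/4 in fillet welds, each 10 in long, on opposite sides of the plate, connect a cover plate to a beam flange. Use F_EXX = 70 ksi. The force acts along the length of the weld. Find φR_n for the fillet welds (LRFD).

Effective throat t_e = 0.707 × 0.75 = 0.5302 in.
Total length L = 20 in; A_we = 0.5302 × 20 = 10.61 in².
F_nw = 0.6 F_EXX = 0.6 × 70 = 42 ksi.
φR_n = 0.75 × 42 × 10.61 = 334.1 kip.

φR_n ≈ 334 kip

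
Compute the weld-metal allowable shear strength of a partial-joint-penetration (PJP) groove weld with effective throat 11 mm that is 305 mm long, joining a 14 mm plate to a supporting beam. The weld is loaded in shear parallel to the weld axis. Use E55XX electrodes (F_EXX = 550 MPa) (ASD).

R_n/Ω ≈ 554 kN

Effective throat (given) t_e = 11 mm.
A_we = 11 × 305 = 3355 mm².
F_nw = 0.6 F_EXX = 330 MPa.
R_n/Ω = (330 × 3355) / 2.0 × 10⁻³ = 553.6 kN.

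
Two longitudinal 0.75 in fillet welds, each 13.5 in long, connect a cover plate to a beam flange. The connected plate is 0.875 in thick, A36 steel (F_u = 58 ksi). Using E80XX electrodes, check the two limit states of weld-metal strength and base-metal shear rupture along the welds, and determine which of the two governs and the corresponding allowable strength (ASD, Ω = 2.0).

E80XX → F_EXX = 80 ksi.
t_e = 0.707 × 0.75 = 0.5302 in; L = 27 in.
Weld metal: R_n/Ω = (1/2.0) × 0.6 × 80 × 0.5302 × 27 = 343.6 kips.
Base metal (shear rupture): R_n/Ω = (1/2.0) × 0.6 × 58 × 0.875 × 27 = 411.1 kips.
Governing: weld metal.

R_n/Ω ≈ 344 kips (weld metal governs)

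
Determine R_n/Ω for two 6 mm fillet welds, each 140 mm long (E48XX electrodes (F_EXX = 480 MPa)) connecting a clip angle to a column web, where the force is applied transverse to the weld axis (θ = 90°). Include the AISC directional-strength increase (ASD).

t_e = 0.707 × 6 = 4.242 mm; A_we = 4.242 × 280 = 1188 mm².
Directional factor: 1.0 + 0.5 sin^1.5(90°) = 1.5.
F_nw = 0.6 × 480 × 1.5 = 432 MPa.
R_n/Ω = (432 × 1188) / 2.0 × 10⁻³ = 256.6 kN.

R_n/Ω ≈ 257 kN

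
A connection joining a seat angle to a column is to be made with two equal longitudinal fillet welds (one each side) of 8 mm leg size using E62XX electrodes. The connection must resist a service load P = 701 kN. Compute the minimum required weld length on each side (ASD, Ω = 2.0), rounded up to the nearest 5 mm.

L = 335 mm on each side

E62XX → F_EXX = 620 MPa.
Throat t_e = 0.707 × 8 = 5.656 mm.
r_n/Ω = (0.6 × 620 × 5.656) / 2.0 = 1052 N/mm = 1.052 kN/mm.
L_req = P / (r_n/Ω) = 701 / 1.052 = 666.3 mm total.
Per side: 666.3 / 2 = 333.2 mm.
Round up → use L = 335 mm on each side.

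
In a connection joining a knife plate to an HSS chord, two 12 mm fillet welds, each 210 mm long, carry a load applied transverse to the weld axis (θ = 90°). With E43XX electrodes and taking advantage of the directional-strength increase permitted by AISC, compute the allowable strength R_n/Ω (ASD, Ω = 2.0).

E43XX → F_EXX = 430 MPa.
t_e = 0.707 × 12 = 8.484 mm; A_we = 8.484 × 420 = 3563 mm².
Directional factor: 1.0 + 0.5 sin^1.5(90°) = 1.5.
F_nw = 0.6 × 430 × 1.5 = 387 MPa.
R_n/Ω = (387 × 3563) / 2.0 × 10⁻³ = 689.5 kN.

R_n/Ω ≈ 689 kN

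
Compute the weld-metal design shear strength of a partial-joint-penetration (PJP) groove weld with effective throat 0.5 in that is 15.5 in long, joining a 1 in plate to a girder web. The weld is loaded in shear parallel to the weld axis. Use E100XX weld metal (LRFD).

E100XX → F_EXX = 100 ksi.
Effective throat (given) t_e = 0.5 in.
A_we = 0.5 × 15.5 = 7.75 in².
F_nw = 0.6 F_EXX = 60 ksi.
φR_n = 0.75 × 60 × 7.75 = 348.8 kip.

φR_n ≈ 349 kip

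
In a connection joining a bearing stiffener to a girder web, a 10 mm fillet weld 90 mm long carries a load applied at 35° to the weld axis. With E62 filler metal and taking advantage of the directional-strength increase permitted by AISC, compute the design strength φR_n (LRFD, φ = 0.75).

φR_n ≈ 216 kN

E62XX → F_EXX = 620 MPa.
t_e = 0.707 × 10 = 7.07 mm; A_we = 7.07 × 90 = 636.3 mm².
Directional factor: 1.0 + 0.5 sin^1.5(35°) = 1.217.
F_nw = 0.6 × 620 × 1.217 = 452.8 MPa.
φR_n = 0.75 × 452.8 × 636.3 × 10⁻³ = 216.1 kN.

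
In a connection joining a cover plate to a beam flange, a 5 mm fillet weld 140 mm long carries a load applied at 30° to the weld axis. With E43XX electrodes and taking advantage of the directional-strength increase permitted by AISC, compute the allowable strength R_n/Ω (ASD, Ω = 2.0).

E43XX → F_EXX = 430 MPa.
t_e = 0.707 × 5 = 3.535 mm; A_we = 3.535 × 140 = 494.9 mm².
Directional factor: 1.0 + 0.5 sin^1.5(30°) = 1.177.
F_nw = 0.6 × 430 × 1.177 = 303.6 MPa.
R_n/Ω = (303.6 × 494.9) / 2.0 × 10⁻³ = 75.13 kN.

R_n/Ω ≈ 75.1 kN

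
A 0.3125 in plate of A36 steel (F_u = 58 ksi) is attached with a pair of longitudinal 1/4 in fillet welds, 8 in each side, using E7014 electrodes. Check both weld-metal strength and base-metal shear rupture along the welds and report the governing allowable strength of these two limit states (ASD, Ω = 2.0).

E70XX → F_EXX = 70 ksi.
t_e = 0.707 × 0.25 = 0.1767 in; L = 16 in.
Weld metal: R_n/Ω = (1/2.0) × 0.6 × 70 × 0.1767 × 16 = 59.39 kip.
Base metal (shear rupture): R_n/Ω = (1/2.0) × 0.6 × 58 × 0.3125 × 16 = 87 kip.
Governing: weld metal.

R_n/Ω ≈ 59.4 kip (weld metal governs)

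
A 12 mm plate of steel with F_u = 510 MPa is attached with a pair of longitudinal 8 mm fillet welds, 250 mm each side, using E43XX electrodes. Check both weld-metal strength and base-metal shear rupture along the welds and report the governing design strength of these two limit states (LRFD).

E43XX → F_EXX = 430 MPa.
t_e = 0.707 × 8 = 5.656 mm; L = 500 mm.
Weld metal: φR_n = 0.75 × 0.6 × 430 × 5.656 × 500 × 10⁻³ = 547.2 kN.
Base metal (shear rupture): φR_n = 0.75 × 0.6 × 510 × 12 × 500 × 10⁻³ = 1377 kN.
Governing: weld metal.

φR_n ≈ 547 kN (weld metal governs)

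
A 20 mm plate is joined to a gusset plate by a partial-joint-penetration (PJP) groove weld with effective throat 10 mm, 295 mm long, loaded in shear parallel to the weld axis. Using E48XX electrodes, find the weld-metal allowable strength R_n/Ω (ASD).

E48XX → F_EXX = 480 MPa.
Effective throat (given) t_e = 10 mm.
A_we = 10 × 295 = 2950 mm².
F_nw = 0.6 F_EXX = 288 MPa.
R_n/Ω = (288 × 2950) / 2.0 × 10⁻³ = 424.8 kN.

R_n/Ω ≈ 425 kN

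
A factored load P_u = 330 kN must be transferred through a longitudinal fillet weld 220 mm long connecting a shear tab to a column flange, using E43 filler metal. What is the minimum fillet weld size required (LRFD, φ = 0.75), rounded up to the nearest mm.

E43XX → F_EXX = 430 MPa.
Total weld length L = 220 mm.
Required throat t_e = P_u / (φ × 0.6 F_EXX × L) = 330 / (0.75 × 0.6 × 430 × 220 × 10⁻³) = 7.752 mm.
Required leg w = t_e / 0.707 = 10.96 mm → use 11 mm.

w = 11 mm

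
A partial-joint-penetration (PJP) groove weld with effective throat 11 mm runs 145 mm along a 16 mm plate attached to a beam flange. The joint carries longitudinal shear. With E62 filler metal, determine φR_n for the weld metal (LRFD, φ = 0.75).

φR_n ≈ 445 kN

E62XX → F_EXX = 620 MPa.
Effective throat (given) t_e = 11 mm.
A_we = 11 × 145 = 1595 mm².
F_nw = 0.6 F_EXX = 372 MPa.
φR_n = 0.75 × 372 × 1595 × 10⁻³ = 445 kN.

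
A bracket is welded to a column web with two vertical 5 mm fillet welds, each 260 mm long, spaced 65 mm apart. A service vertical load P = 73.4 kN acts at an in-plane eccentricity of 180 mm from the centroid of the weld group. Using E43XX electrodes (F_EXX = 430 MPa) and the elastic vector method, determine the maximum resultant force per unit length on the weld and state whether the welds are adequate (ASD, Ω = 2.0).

f_max ≈ 560 N/mm; NOT adequate

Total weld length L_w = 520 mm. Treat welds as unit-width lines.
Polar moment about centroid: J = 2[d³/12 + d(b/2)²] = 2[260³/12 + 260×32.5²] = 3479000 mm³.
Direct shear f_v = P/L_w = 73.4×10³ / 520 = 141.2 N/mm (vertical).
Torsion M = P·e = 73.4×10³ × 180 = 13212000 N·mm.
Critical point at (x, y) = (32.5, 130) from centroid. f_tx = M·y/J = 493.8 N/mm; f_ty = M·x/J = 123.4 N/mm.
Resultant f_max = √[f_tx² + (f_v + f_ty)²] = √[493.8² + (141.2 + 123.4)²] = 560.2 N/mm.
Capacity per unit length: r_n/Ω = (1/2.0) × 0.6 × 430 × (0.707 × 5) = 456 N/mm.
560.2 > 456 → NOT adequate.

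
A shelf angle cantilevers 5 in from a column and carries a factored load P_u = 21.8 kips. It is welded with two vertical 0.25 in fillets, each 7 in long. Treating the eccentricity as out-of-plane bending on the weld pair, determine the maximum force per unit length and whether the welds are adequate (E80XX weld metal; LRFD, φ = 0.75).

E80XX → F_EXX = 80 ksi.
L_w = 2 × 7 = 14 in; section modulus (unit throat) S = 2 × L²/6 = 16.33 in².
Direct shear f_v = P/L_w = 21.8/14 = 1.557 kip/in.
Moment M = P × e = 21.8 × 5 = 109 kip·in; bending f_b = M/S = 6.673 kip/in.
f_max = √(f_v² + f_b²) = √(1.557² + 6.673²) = 6.853 kip/in.
φr_n = 0.75 × 0.6 × 80 × (0.707 × 0.25) = 6.363 kip/in → NOT adequate.

f_max ≈ 6.85 kip/in; NOT adequate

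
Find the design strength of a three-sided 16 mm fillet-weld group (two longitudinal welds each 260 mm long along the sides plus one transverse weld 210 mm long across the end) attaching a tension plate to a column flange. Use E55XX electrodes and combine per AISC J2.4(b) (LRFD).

E55XX → F_EXX = 550 MPa.
t_e = 0.707 × 16 = 11.31 mm.
R_nwl = 0.6 × 550 × 11.31 × 520 × 10⁻³ = 1941 kN (longitudinal, 2 welds).
R_nwt = 0.6 × 550 × 11.31 × 210 × 10⁻³ = 783.9 kN (transverse, base value).
(i) R_nwl + R_nwt = 2725 kN; (ii) 0.85 R_nwl + 1.5 R_nwt = 2826 kN.
R_n = max = 2826 kN [governs: (ii)]; φR_n = 2119 kN.

φR_n ≈ 2120 kN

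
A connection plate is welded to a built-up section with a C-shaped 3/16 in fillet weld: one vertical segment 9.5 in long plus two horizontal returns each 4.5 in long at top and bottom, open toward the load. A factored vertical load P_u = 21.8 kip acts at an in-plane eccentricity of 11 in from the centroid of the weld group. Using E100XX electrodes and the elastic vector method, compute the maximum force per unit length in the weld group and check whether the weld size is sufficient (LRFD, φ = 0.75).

E100XX → F_EXX = 100 ksi.
Total weld length L_w = 18.5 in. Treat welds as unit-width lines.
Centroid: x̄ = 2×4.5×2.25 / 18.5 = 1.095 in from the vertical weld.
Polar moment about centroid: J = I_x + I_y = [9.5³/12 + 2×4.5×4.75²] + [9.5×1.095² + 2(4.5³/12 + 4.5×1.155²)] = 313.1 in³.
Direct shear f_v = P/L_w = 21.8 / 18.5 = 1.178 kip/in (vertical).
Torsion M = P·e = 21.8 × 11 = 239.8 kip·in.
Critical point at (x, y) = (3.405, 4.75) from centroid. f_tx = M·y/J = 3.638 kip/in; f_ty = M·x/J = 2.608 kip/in.
Resultant f_max = √[f_tx² + (f_v + f_ty)²] = √[3.638² + (1.178 + 2.608)²] = 5.251 kip/in.
Capacity per unit length: φr_n = 0.75 × 0.6 × 100 × (0.707 × 0.1875) = 5.965 kip/in.
5.251 ≤ 5.965 → adequate.

f_max ≈ 5.25 kip/in; adequate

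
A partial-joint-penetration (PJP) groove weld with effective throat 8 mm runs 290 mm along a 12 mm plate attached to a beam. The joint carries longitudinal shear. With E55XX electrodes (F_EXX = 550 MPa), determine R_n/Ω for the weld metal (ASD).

Effective throat (given) t_e = 8 mm.
A_we = 8 × 290 = 2320 mm².
F_nw = 0.6 F_EXX = 330 MPa.
R_n/Ω = (330 × 2320) / 2.0 × 10⁻³ = 382.8 kN.

R_n/Ω ≈ 383 kN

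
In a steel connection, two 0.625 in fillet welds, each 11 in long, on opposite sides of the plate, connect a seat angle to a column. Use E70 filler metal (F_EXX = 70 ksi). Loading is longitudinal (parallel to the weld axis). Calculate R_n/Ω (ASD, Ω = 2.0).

Effective throat t_e = 0.707 × 0.625 = 0.4419 in.
Total length L = 22 in; A_we = 0.4419 × 22 = 9.721 in².
F_nw = 0.6 F_EXX = 0.6 × 70 = 42 ksi.
R_n = 42 × 9.721 = 408.3 kip; R_n/Ω = 408.3/2.0 = 204.1 kip.

R_n/Ω ≈ 204 kip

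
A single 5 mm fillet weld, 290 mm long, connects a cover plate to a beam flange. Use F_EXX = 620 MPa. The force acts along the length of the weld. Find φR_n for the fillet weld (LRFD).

φR_n ≈ 286 kN

Effective throat t_e = 0.707 × 5 = 3.535 mm.
Total length L = 290 mm; A_we = 3.535 × 290 = 1025 mm².
F_nw = 0.6 F_EXX = 0.6 × 620 = 372 MPa.
φR_n = 0.75 × 372 × 1025 × 10⁻³ = 286 kN.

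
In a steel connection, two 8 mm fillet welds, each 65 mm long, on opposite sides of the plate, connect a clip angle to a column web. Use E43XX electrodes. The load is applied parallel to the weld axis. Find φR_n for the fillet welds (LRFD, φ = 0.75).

E43XX → F_EXX = 430 MPa.
Effective throat t_e = 0.707 × 8 = 5.656 mm.
Total length L = 130 mm; A_we = 5.656 × 130 = 735.3 mm².
F_nw = 0.6 F_EXX = 0.6 × 430 = 258 MPa.
φR_n = 0.75 × 258 × 735.3 × 10⁻³ = 142.3 kN.

φR_n ≈ 142 kN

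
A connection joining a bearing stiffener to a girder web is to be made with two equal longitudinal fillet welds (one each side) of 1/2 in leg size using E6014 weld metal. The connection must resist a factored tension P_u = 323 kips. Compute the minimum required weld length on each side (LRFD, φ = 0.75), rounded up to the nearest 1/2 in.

L = 17 in on each side

E60XX → F_EXX = 60 ksi.
Throat t_e = 0.707 × 0.5 = 0.3535 in.
φr_n = 0.75 × 0.6 × 60 × 0.3535 = 9.544 kips/in.
L_req = P_u / φr_n = 323 / 9.544 = 33.84 in total.
Per side: 33.84 / 2 = 16.92 in.
Round up → use L = 17 in on each side.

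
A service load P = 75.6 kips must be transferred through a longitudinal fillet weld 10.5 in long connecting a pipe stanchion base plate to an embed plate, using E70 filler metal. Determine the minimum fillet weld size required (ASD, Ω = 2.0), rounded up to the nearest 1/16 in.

E70XX → F_EXX = 70 ksi.
Total weld length L = 10.5 in.
Required throat t_e = P × Ω / (0.6 F_EXX × L) = 75.6 × 2.0 / (0.6 × 70 × 10.5) = 0.3429 in.
Required leg w = t_e / 0.707 = 0.4849 in → use 1/2 in.

w = 1/2 in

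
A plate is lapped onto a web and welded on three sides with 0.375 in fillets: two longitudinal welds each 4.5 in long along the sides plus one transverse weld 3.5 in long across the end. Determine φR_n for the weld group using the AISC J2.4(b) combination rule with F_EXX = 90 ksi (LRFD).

t_e = 0.707 × 0.375 = 0.2651 in.
R_nwl = 0.6 × 90 × 0.2651 × 9 = 128.9 kips (longitudinal, 2 welds).
R_nwt = 0.6 × 90 × 0.2651 × 3.5 = 50.11 kips (transverse, base value).
(i) R_nwl + R_nwt = 179 kips; (ii) 0.85 R_nwl + 1.5 R_nwt = 184.7 kips.
R_n = max = 184.7 kips [governs: (ii)]; φR_n = 138.5 kips.

φR_n ≈ 139 kips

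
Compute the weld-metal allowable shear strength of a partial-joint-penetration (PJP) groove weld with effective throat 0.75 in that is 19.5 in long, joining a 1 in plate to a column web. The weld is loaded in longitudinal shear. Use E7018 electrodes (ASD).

E70XX → F_EXX = 70 ksi.
Effective throat (given) t_e = 0.75 in.
A_we = 0.75 × 19.5 = 14.62 in².
F_nw = 0.6 F_EXX = 42 ksi.
R_n/Ω = (42 × 14.62) / 2.0 = 307.1 kips.

R_n/Ω ≈ 307 kips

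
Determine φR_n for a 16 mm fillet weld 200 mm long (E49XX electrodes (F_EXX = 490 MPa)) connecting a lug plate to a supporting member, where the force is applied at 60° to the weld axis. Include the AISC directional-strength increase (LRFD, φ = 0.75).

t_e = 0.707 × 16 = 11.31 mm; A_we = 11.31 × 200 = 2262 mm².
Directional factor: 1.0 + 0.5 sin^1.5(60°) = 1.403.
F_nw = 0.6 × 490 × 1.403 = 412.5 MPa.
φR_n = 0.75 × 412.5 × 2262 × 10⁻³ = 699.9 kN.

φR_n ≈ 700 kN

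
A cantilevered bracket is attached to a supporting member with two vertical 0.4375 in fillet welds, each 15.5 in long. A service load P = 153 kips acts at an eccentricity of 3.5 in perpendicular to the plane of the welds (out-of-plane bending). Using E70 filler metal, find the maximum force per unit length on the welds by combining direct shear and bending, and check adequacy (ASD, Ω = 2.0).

f_max ≈ 8.31 kip/in; NOT adequate

E70XX → F_EXX = 70 ksi.
L_w = 2 × 15.5 = 31 in; section modulus (unit throat) S = 2 × L²/6 = 80.08 in².
Direct shear f_v = P/L_w = 153/31 = 4.935 kip/in.
Moment M = P × e = 153 × 3.5 = 535.5 kip·in; bending f_b = M/S = 6.687 kip/in.
f_max = √(f_v² + f_b²) = √(4.935² + 6.687²) = 8.311 kip/in.
r_n/Ω = (1/2.0) × 0.6 × 70 × (0.707 × 0.4375) = 6.496 kip/in → NOT adequate.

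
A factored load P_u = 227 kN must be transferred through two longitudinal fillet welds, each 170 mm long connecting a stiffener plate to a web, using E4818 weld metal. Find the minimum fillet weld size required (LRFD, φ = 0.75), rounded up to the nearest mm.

w = 5 mm

E48XX → F_EXX = 480 MPa.
Total weld length L = 340 mm.
Required throat t_e = P_u / (φ × 0.6 F_EXX × L) = 227 / (0.75 × 0.6 × 480 × 340 × 10⁻³) = 3.091 mm.
Required leg w = t_e / 0.707 = 4.372 mm → use 5 mm.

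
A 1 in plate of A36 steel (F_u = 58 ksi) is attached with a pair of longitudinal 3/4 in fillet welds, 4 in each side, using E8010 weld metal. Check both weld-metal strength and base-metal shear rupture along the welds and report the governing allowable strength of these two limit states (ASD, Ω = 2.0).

E80XX → F_EXX = 80 ksi.
t_e = 0.707 × 0.75 = 0.5302 in; L = 8 in.
Weld metal: R_n/Ω = (1/2.0) × 0.6 × 80 × 0.5302 × 8 = 101.8 kips.
Base metal (shear rupture): R_n/Ω = (1/2.0) × 0.6 × 58 × 1 × 8 = 139.2 kips.
Governing: weld metal.

R_n/Ω ≈ 102 kips (weld metal governs)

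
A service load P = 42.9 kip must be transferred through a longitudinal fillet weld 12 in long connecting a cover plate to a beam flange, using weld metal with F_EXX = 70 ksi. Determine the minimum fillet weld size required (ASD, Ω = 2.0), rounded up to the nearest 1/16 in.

Total weld length L = 12 in.
Required throat t_e = P × Ω / (0.6 F_EXX × L) = 42.9 × 2.0 / (0.6 × 70 × 12) = 0.1702 in.
Required leg w = t_e / 0.707 = 0.2408 in → use 1/4 in.

w = 1/4 in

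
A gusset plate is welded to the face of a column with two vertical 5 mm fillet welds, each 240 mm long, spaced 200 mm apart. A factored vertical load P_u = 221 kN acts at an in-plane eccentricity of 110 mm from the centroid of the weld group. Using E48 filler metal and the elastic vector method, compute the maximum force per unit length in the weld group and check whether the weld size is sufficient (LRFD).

E48XX → F_EXX = 480 MPa.
Total weld length L_w = 480 mm. Treat welds as unit-width lines.
Polar moment about centroid: J = 2[d³/12 + d(b/2)²] = 2[240³/12 + 240×100²] = 7104000 mm³.
Direct shear f_v = P/L_w = 221×10³ / 480 = 460.4 N/mm (vertical).
Torsion M = P·e = 221×10³ × 110 = 24310000 N·mm.
Critical point at (x, y) = (100, 120) from centroid. f_tx = M·y/J = 410.6 N/mm; f_ty = M·x/J = 342.2 N/mm.
Resultant f_max = √[f_tx² + (f_v + f_ty)²] = √[410.6² + (460.4 + 342.2)²] = 901.6 N/mm.
Capacity per unit length: φr_n = 0.75 × 0.6 × 480 × (0.707 × 5) = 763.6 N/mm.
901.6 > 763.6 → NOT adequate.

f_max ≈ 902 N/mm; NOT adequate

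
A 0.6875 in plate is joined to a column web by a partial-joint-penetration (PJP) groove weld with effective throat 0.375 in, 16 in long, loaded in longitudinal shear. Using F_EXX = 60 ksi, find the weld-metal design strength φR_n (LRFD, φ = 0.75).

Effective throat (given) t_e = 0.375 in.
A_we = 0.375 × 16 = 6 in².
F_nw = 0.6 F_EXX = 36 ksi.
φR_n = 0.75 × 36 × 6 = 162 kip.

φR_n ≈ 162 kip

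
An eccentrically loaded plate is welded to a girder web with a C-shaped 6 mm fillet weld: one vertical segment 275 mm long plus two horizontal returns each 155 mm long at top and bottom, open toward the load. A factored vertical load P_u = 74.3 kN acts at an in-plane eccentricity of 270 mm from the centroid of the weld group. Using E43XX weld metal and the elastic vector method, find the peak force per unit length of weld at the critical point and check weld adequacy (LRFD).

f_max ≈ 485 N/mm; adequate

E43XX → F_EXX = 430 MPa.
Total weld length L_w = 585 mm. Treat welds as unit-width lines.
Centroid: x̄ = 2×155×77.5 / 585 = 41.07 mm from the vertical weld.
Polar moment about centroid: J = I_x + I_y = [275³/12 + 2×155×137.5²] + [275×41.07² + 2(155³/12 + 155×36.43²)] = 9090000 mm³.
Direct shear f_v = P/L_w = 74.3×10³ / 585 = 127 N/mm (vertical).
Torsion M = P·e = 74.3×10³ × 270 = 20061000 N·mm.
Critical point at (x, y) = (113.9, 137.5) from centroid. f_tx = M·y/J = 303.5 N/mm; f_ty = M·x/J = 251.4 N/mm.
Resultant f_max = √[f_tx² + (f_v + f_ty)²] = √[303.5² + (127 + 251.4)²] = 485.1 N/mm.
Capacity per unit length: φr_n = 0.75 × 0.6 × 430 × (0.707 × 6) = 820.8 N/mm.
485.1 ≤ 820.8 → adequate.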